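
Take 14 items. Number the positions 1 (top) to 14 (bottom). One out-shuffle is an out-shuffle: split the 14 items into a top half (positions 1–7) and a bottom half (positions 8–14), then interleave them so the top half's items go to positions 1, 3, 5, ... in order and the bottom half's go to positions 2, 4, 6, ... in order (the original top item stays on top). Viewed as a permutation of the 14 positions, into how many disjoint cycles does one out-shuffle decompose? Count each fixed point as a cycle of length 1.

Trace each unvisited position around until it returns:
(1) (2 3 5 9 4 7 ... len 12) (14)
3 cycles in total.

3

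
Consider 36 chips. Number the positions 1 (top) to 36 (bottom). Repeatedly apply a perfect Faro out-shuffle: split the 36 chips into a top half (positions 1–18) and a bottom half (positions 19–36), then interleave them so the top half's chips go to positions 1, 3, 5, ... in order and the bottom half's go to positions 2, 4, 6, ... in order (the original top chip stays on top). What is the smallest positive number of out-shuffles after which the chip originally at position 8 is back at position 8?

4

Follow position 8 under repeated out-shuffles:
8 → 15 → 29 → 22 → 8
It first returns after 4 out-shuffles.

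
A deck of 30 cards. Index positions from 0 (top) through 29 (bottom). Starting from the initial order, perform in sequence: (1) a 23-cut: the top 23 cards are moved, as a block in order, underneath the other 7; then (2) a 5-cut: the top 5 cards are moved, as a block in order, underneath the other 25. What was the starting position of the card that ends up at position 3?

1

Undo the operations in reverse order, starting from position 3:
  undo op 2 (cut 5): 3 ← 8
  undo op 1 (cut 23): 8 ← 1
So the card at position 3 came from original position 1.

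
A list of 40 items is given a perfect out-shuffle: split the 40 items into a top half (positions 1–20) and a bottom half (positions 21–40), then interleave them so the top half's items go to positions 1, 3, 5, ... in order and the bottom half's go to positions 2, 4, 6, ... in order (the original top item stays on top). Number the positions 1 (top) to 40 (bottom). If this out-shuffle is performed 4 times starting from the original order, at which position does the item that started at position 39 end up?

24

Track the item's position through each out-shuffle:
39 → 38 → 36 → 32 → 24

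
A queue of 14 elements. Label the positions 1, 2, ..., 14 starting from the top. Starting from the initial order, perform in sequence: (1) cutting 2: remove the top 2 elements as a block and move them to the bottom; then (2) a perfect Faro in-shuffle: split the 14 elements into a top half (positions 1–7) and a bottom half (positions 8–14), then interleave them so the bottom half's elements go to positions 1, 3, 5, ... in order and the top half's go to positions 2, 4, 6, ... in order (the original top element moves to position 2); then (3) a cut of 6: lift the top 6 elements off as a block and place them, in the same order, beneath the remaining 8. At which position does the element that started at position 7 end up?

4

Track the element from position 7 forward through each operation:
  after op 1 (cut 2): 7 → 5
  after op 2 (in-shuffle): 5 → 10
  after op 3 (cut 6): 10 → 4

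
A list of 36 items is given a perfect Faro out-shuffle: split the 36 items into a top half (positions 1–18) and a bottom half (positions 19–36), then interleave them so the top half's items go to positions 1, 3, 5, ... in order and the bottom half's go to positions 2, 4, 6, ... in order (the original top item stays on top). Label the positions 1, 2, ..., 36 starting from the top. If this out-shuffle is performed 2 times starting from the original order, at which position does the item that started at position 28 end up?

Track the item's position through each out-shuffle:
28 → 20 → 4

4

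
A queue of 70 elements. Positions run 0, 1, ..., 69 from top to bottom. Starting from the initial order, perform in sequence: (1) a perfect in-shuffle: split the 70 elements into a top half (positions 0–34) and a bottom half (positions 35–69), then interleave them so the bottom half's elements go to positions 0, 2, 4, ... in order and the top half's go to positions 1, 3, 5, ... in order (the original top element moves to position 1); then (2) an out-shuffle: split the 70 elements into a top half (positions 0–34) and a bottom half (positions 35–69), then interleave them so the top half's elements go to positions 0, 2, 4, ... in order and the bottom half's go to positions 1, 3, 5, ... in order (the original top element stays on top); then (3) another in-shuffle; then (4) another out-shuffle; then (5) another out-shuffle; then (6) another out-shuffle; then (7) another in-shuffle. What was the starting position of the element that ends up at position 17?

35

Undo the operations in reverse order, starting from position 17:
  undo op 7 (in-shuffle, from top half): 17 ← 8
  undo op 6 (out-shuffle, from top half): 8 ← 4
  undo op 5 (out-shuffle, from top half): 4 ← 2
  undo op 4 (out-shuffle, from top half): 2 ← 1
  undo op 3 (in-shuffle, from top half): 1 ← 0
  undo op 2 (out-shuffle, from top half): 0 ← 0
  undo op 1 (in-shuffle, from bottom half): 0 ← 35
So the element at position 17 came from original position 35.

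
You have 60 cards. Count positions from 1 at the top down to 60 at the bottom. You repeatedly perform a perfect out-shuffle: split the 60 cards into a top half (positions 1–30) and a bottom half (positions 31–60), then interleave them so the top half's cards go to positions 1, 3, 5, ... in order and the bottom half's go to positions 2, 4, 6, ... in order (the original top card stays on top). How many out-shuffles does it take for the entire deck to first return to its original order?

The out-shuffle permutes the 60 positions with cycle lengths [1, 1, 58].
Every card is home exactly when every cycle has completed a whole number of laps, i.e. after lcm(1, 58) = 58 out-shuffles.

58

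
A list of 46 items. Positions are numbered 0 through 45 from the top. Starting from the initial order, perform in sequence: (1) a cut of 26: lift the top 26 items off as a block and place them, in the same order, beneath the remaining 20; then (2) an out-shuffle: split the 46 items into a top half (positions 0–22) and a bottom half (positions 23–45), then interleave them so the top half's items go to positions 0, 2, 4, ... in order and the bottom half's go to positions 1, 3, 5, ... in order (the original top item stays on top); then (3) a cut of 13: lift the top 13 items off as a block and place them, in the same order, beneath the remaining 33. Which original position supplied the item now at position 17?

Undo the operations in reverse order, starting from position 17:
  undo op 3 (cut 13): 17 ← 30
  undo op 2 (out-shuffle, from top half): 30 ← 15
  undo op 1 (cut 26): 15 ← 41
So the item at position 17 came from original position 41.

41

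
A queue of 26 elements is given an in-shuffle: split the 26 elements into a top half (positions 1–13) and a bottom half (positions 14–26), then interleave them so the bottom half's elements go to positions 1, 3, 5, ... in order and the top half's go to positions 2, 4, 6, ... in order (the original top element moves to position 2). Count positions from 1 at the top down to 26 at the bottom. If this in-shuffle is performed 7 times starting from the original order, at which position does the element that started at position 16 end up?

23

Track the element's position through each in-shuffle:
16 → 5 → 10 → 20 → 13 → 26 → 25 → 23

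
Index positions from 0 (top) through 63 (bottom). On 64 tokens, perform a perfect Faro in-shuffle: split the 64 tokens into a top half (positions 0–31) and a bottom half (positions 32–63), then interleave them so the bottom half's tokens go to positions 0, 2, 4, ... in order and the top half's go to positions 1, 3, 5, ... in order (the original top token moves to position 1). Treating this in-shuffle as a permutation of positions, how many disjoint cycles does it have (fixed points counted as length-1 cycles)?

6

Trace each unvisited position around until it returns:
(0 1 3 7 15 31 ... len 12) (2 5 11 23 47 30 ... len 12) (4 9 19 39 14 29 ... len 12) (6 13 27 55 46 28 ... len 12) (10 21 43 22 45 26 ... len 12) (12 25 51 38)
6 cycles in total.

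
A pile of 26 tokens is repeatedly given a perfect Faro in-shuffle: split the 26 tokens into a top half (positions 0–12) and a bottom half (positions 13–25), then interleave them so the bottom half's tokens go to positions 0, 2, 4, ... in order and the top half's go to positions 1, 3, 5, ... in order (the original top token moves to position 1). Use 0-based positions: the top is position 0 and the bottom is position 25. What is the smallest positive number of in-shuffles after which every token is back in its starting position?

The in-shuffle permutes the 26 positions with cycle lengths [2, 6, 18].
Every token is home exactly when every cycle has completed a whole number of laps, i.e. after lcm(2, 6, 18) = 18 in-shuffles.

18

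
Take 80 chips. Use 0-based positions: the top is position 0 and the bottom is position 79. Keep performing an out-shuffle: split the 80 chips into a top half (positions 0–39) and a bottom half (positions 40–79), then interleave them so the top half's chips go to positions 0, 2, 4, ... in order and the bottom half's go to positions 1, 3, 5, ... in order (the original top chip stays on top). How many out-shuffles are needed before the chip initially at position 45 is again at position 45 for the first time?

Follow position 45 under repeated out-shuffles:
45 → 11 → 22 → 44 → 9 → 18 → 36 → 72 → ... → 45 (length 39)
It first returns after 39 out-shuffles.

39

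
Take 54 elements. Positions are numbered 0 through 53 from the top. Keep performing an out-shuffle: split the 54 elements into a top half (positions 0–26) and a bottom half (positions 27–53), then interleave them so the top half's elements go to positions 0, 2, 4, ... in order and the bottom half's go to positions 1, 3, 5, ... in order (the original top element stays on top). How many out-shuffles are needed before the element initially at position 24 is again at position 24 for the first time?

52

Follow position 24 under repeated out-shuffles:
24 → 48 → 43 → 33 → 13 → 26 → 52 → 51 → ... → 24 (length 52)
It first returns after 52 out-shuffles.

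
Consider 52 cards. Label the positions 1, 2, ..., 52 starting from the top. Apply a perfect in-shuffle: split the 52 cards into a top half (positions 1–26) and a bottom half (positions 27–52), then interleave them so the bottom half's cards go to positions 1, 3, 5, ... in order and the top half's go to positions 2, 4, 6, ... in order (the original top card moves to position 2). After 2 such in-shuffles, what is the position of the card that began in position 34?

Track the card's position through each in-shuffle:
34 → 15 → 30

30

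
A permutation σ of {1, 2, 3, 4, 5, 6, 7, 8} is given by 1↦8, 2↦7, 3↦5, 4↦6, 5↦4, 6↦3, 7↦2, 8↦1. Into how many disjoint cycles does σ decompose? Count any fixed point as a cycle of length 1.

Cycle decomposition: (1 8) (2 7) (3 5 4 6).
3 cycles.

3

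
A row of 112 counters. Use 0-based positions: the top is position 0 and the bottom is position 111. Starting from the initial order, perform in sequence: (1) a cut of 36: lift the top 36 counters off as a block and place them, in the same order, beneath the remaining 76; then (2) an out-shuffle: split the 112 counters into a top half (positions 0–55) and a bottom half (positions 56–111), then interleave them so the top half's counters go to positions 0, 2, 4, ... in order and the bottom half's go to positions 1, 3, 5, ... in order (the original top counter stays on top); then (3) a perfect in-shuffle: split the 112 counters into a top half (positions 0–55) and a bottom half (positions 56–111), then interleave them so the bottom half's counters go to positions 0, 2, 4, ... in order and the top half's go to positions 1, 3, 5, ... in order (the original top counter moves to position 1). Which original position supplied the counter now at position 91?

2

Undo the operations in reverse order, starting from position 91:
  undo op 3 (in-shuffle, from top half): 91 ← 45
  undo op 2 (out-shuffle, from bottom half): 45 ← 78
  undo op 1 (cut 36): 78 ← 2
So the counter at position 91 came from original position 2.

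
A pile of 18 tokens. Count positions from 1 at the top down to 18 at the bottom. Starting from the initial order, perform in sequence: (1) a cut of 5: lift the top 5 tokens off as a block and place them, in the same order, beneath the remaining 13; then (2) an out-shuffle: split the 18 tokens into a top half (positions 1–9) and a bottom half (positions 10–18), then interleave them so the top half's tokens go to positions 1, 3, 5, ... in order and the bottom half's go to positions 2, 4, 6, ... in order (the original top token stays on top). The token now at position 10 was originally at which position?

Undo the operations in reverse order, starting from position 10:
  undo op 2 (out-shuffle, from bottom half): 10 ← 14
  undo op 1 (cut 5): 14 ← 1
So the token at position 10 came from original position 1.

1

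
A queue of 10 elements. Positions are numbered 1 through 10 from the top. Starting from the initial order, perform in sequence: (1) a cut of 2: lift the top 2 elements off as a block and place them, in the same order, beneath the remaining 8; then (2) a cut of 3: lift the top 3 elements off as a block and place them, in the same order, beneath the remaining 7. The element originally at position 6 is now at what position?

1

Track the element from position 6 forward through each operation:
  after op 1 (cut 2): 6 → 4
  after op 2 (cut 3): 4 → 1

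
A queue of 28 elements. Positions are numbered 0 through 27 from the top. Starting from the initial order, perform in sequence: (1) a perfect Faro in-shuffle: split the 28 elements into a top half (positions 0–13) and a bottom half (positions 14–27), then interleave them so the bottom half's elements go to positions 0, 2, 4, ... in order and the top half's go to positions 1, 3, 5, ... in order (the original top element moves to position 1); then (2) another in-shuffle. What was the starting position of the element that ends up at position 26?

13

Undo the operations in reverse order, starting from position 26:
  undo op 2 (in-shuffle, from bottom half): 26 ← 27
  undo op 1 (in-shuffle, from top half): 27 ← 13
So the element at position 26 came from original position 13.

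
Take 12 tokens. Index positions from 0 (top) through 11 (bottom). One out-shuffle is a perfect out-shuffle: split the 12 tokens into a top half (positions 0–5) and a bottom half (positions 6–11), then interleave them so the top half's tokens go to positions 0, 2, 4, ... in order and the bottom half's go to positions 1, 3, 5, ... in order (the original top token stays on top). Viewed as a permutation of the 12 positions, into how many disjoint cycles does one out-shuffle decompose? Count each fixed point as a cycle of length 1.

Trace each unvisited position around until it returns:
(0) (1 2 4 8 5 10 9 7 3 6) (11)
3 cycles in total.

3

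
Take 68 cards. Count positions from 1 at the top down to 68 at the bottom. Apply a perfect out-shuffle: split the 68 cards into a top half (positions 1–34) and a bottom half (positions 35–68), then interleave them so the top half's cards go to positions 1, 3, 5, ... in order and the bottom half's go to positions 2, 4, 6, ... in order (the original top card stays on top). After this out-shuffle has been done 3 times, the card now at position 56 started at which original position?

Work backwards from position 56, undoing one out-shuffle at a time:
56 ← 62 ← 65 ← 33
So the card now at position 56 started at position 33.

33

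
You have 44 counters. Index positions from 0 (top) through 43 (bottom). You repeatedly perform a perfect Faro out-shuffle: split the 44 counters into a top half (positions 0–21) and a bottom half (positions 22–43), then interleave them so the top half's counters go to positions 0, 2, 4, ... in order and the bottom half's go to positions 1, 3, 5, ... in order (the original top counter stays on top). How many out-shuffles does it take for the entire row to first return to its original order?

14

The out-shuffle permutes the 44 positions with cycle lengths [1, 1, 14, 14, 14].
Every counter is home exactly when every cycle has completed a whole number of laps, i.e. after lcm(1, 14) = 14 out-shuffles.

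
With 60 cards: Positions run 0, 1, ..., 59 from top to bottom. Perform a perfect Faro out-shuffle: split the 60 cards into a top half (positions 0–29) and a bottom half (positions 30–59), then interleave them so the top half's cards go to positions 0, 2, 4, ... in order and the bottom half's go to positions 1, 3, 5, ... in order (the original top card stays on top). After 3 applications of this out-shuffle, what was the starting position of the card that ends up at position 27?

55

Work backwards from position 27, undoing one out-shuffle at a time:
27 ← 43 ← 51 ← 55
So the card now at position 27 started at position 55.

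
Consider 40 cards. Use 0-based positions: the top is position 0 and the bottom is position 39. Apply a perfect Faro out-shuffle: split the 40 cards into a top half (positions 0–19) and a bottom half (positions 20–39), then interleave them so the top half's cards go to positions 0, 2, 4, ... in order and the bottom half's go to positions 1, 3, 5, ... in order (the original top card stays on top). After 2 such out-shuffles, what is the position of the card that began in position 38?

35

Track the card's position through each out-shuffle:
38 → 37 → 35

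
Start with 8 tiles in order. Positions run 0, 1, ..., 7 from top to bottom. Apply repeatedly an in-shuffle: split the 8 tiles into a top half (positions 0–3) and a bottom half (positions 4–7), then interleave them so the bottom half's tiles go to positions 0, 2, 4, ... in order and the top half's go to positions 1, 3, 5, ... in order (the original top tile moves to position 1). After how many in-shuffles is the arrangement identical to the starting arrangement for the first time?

6

The in-shuffle permutes the 8 positions with cycle lengths [2, 6].
Every tile is home exactly when every cycle has completed a whole number of laps, i.e. after lcm(2, 6) = 6 in-shuffles.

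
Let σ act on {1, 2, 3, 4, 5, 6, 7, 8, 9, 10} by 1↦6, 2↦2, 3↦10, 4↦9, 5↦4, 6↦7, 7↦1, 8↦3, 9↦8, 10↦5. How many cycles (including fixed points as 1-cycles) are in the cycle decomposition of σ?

3

Cycle decomposition: (1 6 7) (2) (3 10 5 4 9 8).
3 cycles.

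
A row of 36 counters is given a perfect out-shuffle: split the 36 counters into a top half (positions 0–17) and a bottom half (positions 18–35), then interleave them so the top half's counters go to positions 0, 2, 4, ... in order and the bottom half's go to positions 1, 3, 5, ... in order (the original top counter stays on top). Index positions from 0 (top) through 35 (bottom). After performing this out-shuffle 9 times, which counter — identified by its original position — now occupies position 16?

23

Work backwards from position 16, undoing one out-shuffle at a time:
16 ← 8 ← 4 ← 2 ← 1 ← 18 ← 9 ← 22 ← 11 ← 23
So the counter now at position 16 started at position 23.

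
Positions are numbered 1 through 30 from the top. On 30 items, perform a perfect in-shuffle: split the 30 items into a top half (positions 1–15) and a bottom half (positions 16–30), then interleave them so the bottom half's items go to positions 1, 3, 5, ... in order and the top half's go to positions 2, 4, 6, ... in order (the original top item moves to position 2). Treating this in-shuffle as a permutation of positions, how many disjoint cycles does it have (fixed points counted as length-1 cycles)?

6

Trace each unvisited position around until it returns:
(1 2 4 8 16) (3 6 12 24 17) (5 10 20 9 18) (7 14 28 25 19) (11 22 13 26 21) (15 30 29 27 23)
6 cycles in total.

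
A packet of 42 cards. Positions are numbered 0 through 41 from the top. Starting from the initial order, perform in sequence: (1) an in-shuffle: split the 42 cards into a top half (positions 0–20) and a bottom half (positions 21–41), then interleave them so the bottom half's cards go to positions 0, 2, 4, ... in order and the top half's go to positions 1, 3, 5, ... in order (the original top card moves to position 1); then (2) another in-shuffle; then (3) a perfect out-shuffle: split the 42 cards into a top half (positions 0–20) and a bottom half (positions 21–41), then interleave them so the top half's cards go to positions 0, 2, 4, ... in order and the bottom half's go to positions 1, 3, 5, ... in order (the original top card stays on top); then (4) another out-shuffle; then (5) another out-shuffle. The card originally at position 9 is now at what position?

Track the card from position 9 forward through each operation:
  after op 1 (in-shuffle): 9 → 19
  after op 2 (in-shuffle): 19 → 39
  after op 3 (out-shuffle): 39 → 37
  after op 4 (out-shuffle): 37 → 33
  after op 5 (out-shuffle): 33 → 25

25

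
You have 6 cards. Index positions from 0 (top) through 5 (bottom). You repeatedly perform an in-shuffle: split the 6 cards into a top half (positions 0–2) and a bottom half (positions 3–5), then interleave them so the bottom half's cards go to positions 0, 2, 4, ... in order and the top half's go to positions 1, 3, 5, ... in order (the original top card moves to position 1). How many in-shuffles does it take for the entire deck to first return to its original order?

The in-shuffle permutes the 6 positions with cycle lengths [3, 3].
Every card is home exactly when every cycle has completed a whole number of laps, i.e. after lcm(3) = 3 in-shuffles.

3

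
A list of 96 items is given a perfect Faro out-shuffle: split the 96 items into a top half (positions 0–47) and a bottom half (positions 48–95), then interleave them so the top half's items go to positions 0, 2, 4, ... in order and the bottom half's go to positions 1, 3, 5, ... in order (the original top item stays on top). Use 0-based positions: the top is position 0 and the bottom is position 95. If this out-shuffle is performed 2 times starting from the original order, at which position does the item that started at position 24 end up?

Track the item's position through each out-shuffle:
24 → 48 → 1

1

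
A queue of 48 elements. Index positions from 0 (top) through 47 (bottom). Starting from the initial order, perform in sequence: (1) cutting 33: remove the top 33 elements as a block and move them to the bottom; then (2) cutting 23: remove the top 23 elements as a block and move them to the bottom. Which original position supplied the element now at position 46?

Undo the operations in reverse order, starting from position 46:
  undo op 2 (cut 23): 46 ← 21
  undo op 1 (cut 33): 21 ← 6
So the element at position 46 came from original position 6.

6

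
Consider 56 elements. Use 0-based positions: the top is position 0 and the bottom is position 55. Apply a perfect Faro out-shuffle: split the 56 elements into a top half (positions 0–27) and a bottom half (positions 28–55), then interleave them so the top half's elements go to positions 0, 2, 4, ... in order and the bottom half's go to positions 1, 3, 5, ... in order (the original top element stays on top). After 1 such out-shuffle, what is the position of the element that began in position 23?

46

Track the element's position through each out-shuffle:
23 → 46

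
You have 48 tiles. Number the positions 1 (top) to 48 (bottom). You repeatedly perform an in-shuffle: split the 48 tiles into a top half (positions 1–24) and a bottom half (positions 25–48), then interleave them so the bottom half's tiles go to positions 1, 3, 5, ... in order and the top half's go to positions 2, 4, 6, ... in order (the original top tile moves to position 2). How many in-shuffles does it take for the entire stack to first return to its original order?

The in-shuffle permutes the 48 positions with cycle lengths [3, 3, 21, 21].
Every tile is home exactly when every cycle has completed a whole number of laps, i.e. after lcm(3, 21) = 21 in-shuffles.

21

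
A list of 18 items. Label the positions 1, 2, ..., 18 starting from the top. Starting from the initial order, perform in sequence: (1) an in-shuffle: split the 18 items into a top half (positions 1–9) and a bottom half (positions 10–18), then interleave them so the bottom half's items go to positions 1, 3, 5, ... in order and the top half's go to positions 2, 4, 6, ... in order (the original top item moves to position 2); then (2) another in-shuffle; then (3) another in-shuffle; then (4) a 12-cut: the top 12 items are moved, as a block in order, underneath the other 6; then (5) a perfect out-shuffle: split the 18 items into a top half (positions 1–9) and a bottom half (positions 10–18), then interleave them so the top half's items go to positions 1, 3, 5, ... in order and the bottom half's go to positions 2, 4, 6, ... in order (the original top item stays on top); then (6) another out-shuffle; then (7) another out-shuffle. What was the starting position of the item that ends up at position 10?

Undo the operations in reverse order, starting from position 10:
  undo op 7 (out-shuffle, from bottom half): 10 ← 14
  undo op 6 (out-shuffle, from bottom half): 14 ← 16
  undo op 5 (out-shuffle, from bottom half): 16 ← 17
  undo op 4 (cut 12): 17 ← 11
  undo op 3 (in-shuffle, from bottom half): 11 ← 15
  undo op 2 (in-shuffle, from bottom half): 15 ← 17
  undo op 1 (in-shuffle, from bottom half): 17 ← 18
So the item at position 10 came from original position 18.

18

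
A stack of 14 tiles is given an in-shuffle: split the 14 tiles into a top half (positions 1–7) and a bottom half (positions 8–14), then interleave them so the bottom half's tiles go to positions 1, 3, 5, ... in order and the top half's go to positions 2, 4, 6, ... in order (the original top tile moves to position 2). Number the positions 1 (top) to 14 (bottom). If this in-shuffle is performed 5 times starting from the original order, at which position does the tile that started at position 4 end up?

8

Track the tile's position through each in-shuffle:
4 → 8 → 1 → 2 → 4 → 8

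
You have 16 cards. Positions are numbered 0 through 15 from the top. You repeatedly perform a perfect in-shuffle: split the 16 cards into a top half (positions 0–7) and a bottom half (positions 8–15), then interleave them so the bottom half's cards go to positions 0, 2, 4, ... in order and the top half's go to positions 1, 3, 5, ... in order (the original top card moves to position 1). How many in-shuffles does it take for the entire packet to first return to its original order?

8

The in-shuffle permutes the 16 positions with cycle lengths [8, 8].
Every card is home exactly when every cycle has completed a whole number of laps, i.e. after lcm(8) = 8 in-shuffles.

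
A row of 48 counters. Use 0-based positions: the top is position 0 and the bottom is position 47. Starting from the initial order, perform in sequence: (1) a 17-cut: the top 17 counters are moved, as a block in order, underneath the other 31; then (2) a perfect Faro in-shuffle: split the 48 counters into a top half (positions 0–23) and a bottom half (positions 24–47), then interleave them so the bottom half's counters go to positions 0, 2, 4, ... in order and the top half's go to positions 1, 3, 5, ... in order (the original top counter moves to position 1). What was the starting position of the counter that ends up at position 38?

Undo the operations in reverse order, starting from position 38:
  undo op 2 (in-shuffle, from bottom half): 38 ← 43
  undo op 1 (cut 17): 43 ← 12
So the counter at position 38 came from original position 12.

12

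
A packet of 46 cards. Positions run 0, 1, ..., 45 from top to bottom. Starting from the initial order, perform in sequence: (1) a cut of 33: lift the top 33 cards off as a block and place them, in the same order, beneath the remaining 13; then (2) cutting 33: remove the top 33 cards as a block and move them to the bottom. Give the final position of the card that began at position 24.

4

Track the card from position 24 forward through each operation:
  after op 1 (cut 33): 24 → 37
  after op 2 (cut 33): 37 → 4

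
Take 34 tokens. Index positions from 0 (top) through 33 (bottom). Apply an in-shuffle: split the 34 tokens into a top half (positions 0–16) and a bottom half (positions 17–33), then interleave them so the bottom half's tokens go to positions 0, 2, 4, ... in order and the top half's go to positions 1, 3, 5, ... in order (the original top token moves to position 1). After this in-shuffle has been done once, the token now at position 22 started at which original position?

28

Work backwards from position 22, undoing one in-shuffle at a time:
22 ← 28
So the token now at position 22 started at position 28.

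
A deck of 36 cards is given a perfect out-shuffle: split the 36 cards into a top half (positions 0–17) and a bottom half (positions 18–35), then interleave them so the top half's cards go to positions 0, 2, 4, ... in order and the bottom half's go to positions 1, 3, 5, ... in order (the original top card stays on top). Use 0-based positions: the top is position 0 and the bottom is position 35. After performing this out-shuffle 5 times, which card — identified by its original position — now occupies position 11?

Work backwards from position 11, undoing one out-shuffle at a time:
11 ← 23 ← 29 ← 32 ← 16 ← 8
So the card now at position 11 started at position 8.

8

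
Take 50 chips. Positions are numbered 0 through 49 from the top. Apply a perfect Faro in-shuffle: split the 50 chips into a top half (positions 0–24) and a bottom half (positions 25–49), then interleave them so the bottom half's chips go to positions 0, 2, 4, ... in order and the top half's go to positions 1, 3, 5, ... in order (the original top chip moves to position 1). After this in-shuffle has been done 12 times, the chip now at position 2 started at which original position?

47

Work backwards from position 2, undoing one in-shuffle at a time:
2 ← 26 ← 38 ← 44 ← 47 ← 23 ← 11 ← 5 ← 2 ← 26 ← 38 ← 44 ← 47
So the chip now at position 2 started at position 47.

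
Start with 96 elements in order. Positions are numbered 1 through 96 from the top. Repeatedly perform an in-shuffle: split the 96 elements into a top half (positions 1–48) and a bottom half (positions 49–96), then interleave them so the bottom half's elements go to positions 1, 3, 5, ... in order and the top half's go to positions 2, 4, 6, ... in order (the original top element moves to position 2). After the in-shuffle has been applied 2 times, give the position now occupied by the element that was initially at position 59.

42

Track the element's position through each in-shuffle:
59 → 21 → 42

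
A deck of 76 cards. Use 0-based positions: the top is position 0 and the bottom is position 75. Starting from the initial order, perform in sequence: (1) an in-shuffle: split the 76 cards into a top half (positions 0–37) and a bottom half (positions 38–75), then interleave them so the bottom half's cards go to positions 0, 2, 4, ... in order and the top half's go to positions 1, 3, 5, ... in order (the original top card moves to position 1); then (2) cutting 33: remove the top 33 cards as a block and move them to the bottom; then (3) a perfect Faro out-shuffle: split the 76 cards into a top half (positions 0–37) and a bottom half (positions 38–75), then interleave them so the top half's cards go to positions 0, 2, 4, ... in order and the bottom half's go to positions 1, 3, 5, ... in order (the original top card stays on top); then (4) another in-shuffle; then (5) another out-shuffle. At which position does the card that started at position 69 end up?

Track the card from position 69 forward through each operation:
  after op 1 (in-shuffle): 69 → 62
  after op 2 (cut 33): 62 → 29
  after op 3 (out-shuffle): 29 → 58
  after op 4 (in-shuffle): 58 → 40
  after op 5 (out-shuffle): 40 → 5

5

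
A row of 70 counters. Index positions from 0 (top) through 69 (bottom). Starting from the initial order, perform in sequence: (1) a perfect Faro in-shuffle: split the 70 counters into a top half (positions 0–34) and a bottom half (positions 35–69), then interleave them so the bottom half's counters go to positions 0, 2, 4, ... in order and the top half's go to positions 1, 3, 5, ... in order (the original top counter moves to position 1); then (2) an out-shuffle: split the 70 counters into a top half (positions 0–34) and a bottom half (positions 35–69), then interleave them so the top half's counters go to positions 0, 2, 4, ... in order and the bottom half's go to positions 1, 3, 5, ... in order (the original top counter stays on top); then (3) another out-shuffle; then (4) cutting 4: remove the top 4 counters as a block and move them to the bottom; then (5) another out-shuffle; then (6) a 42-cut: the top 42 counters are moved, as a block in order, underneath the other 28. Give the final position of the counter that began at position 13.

Track the counter from position 13 forward through each operation:
  after op 1 (in-shuffle): 13 → 27
  after op 2 (out-shuffle): 27 → 54
  after op 3 (out-shuffle): 54 → 39
  after op 4 (cut 4): 39 → 35
  after op 5 (out-shuffle): 35 → 1
  after op 6 (cut 42): 1 → 29

29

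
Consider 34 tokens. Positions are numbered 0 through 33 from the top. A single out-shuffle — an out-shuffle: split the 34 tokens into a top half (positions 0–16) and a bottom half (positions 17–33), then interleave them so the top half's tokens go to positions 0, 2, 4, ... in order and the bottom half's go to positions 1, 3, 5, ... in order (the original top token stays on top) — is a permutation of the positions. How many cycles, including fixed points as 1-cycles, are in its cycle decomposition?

Trace each unvisited position around until it returns:
(0) (1 2 4 8 16 32 31 29 25 17) (3 6 12 24 15 30 27 21 9 18) (5 10 20 7 14 28 23 13 26 19) (11 22) (33)
6 cycles in total.

6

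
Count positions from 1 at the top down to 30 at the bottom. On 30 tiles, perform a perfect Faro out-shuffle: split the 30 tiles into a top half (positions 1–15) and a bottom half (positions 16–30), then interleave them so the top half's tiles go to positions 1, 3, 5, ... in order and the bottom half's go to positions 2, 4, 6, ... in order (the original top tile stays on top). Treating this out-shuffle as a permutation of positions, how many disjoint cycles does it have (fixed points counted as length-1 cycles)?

Trace each unvisited position around until it returns:
(1) (2 3 5 9 17 4 ... len 28) (30)
3 cycles in total.

3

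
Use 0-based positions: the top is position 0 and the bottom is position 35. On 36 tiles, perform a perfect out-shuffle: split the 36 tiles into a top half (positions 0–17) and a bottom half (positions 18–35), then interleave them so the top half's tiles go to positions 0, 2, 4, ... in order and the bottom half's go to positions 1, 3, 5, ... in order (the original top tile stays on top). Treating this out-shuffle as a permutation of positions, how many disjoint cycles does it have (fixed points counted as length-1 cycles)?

7

Trace each unvisited position around until it returns:
(0) (1 2 4 8 16 32 ... len 12) (3 6 12 24 13 26 ... len 12) (5 10 20) (7 14 28 21) (15 30 25) (35)
7 cycles in total.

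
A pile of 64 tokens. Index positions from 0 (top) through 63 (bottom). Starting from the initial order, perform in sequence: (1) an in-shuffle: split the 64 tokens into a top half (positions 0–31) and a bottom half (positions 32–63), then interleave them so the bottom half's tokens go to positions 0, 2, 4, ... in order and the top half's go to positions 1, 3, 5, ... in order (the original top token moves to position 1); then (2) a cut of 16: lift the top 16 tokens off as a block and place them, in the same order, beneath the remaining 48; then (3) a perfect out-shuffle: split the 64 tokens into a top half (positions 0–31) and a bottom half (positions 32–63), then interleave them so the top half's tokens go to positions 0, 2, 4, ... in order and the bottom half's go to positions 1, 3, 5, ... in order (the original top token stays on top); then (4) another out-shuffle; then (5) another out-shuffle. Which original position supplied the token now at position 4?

Undo the operations in reverse order, starting from position 4:
  undo op 5 (out-shuffle, from top half): 4 ← 2
  undo op 4 (out-shuffle, from top half): 2 ← 1
  undo op 3 (out-shuffle, from bottom half): 1 ← 32
  undo op 2 (cut 16): 32 ← 48
  undo op 1 (in-shuffle, from bottom half): 48 ← 56
So the token at position 4 came from original position 56.

56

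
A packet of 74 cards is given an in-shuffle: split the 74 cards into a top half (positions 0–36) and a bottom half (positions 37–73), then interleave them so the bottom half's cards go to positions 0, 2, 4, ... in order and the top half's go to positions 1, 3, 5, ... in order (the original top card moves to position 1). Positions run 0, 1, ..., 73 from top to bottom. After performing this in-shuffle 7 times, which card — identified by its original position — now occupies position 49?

24

Work backwards from position 49, undoing one in-shuffle at a time:
49 ← 24 ← 49 ← 24 ← 49 ← 24 ← 49 ← 24
So the card now at position 49 started at position 24.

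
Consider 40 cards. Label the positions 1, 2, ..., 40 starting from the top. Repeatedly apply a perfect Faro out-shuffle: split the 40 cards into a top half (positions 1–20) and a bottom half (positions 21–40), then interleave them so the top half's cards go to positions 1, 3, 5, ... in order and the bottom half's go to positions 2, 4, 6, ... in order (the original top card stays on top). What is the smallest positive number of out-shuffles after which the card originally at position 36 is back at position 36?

Follow position 36 under repeated out-shuffles:
36 → 32 → 24 → 8 → 15 → 29 → 18 → 35 → 30 → 20 → 39 → 38 → 36
It first returns after 12 out-shuffles.

12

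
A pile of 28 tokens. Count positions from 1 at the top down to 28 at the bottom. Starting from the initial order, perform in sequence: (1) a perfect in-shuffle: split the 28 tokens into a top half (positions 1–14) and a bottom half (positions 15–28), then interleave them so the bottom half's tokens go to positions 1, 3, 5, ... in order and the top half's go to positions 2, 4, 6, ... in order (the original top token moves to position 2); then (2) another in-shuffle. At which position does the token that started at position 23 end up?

5

Track the token from position 23 forward through each operation:
  after op 1 (in-shuffle): 23 → 17
  after op 2 (in-shuffle): 17 → 5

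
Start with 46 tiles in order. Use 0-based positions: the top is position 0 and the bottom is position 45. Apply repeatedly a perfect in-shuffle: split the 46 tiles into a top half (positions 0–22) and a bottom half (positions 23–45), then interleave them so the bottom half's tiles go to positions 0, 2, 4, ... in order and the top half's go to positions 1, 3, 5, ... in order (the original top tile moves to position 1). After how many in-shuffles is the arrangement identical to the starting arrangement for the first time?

The in-shuffle permutes the 46 positions with cycle lengths [23, 23].
Every tile is home exactly when every cycle has completed a whole number of laps, i.e. after lcm(23) = 23 in-shuffles.

23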